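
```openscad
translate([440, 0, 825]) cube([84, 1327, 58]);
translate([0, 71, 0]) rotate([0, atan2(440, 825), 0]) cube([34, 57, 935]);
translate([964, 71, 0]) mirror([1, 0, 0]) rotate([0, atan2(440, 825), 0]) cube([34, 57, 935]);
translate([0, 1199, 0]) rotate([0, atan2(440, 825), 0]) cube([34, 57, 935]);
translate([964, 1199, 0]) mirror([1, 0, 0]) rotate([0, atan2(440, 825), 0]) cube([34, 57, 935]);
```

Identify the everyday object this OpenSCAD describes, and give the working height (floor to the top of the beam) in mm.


A sawhorse. The overall height is 883 mm.

A beam across two mirrored pairs of raked legs — a sawhorse. The beam's underside is at z = 825 (matching the legs' vertical rise in atan2(440, 825)) and the beam is 58 mm tall, so its top is at 825 + 58 = 883 mm. The raked legs top out at the beam's underside, so that is the highest point.


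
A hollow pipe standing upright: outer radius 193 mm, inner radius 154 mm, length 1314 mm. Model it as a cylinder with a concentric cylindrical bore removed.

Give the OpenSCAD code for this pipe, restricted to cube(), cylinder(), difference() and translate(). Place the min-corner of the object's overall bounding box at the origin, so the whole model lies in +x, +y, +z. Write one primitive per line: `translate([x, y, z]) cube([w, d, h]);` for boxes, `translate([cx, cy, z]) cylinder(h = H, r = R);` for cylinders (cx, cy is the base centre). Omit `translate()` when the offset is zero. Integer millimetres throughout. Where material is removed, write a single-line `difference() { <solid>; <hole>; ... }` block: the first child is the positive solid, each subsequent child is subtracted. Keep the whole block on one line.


difference() { translate([193, 193, 0]) cylinder(h = 1314, r = 193); translate([193, 193, 0]) cylinder(h = 1314, r = 154); }


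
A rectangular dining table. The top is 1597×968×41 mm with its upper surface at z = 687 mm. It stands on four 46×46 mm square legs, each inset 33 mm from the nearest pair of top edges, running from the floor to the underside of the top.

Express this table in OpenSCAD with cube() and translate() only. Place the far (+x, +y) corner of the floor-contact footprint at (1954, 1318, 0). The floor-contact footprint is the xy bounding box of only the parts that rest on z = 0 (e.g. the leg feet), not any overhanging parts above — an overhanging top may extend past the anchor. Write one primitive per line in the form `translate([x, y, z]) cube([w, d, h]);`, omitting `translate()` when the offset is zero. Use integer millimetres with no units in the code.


// leg_h = 687 - 41 = 646
translate([390, 383, 646]) cube([1597, 968, 41]);
translate([423, 416, 0]) cube([46, 46, 646]);
translate([1908, 416, 0]) cube([46, 46, 646]);
translate([423, 1272, 0]) cube([46, 46, 646]);
translate([1908, 1272, 0]) cube([46, 46, 646]);


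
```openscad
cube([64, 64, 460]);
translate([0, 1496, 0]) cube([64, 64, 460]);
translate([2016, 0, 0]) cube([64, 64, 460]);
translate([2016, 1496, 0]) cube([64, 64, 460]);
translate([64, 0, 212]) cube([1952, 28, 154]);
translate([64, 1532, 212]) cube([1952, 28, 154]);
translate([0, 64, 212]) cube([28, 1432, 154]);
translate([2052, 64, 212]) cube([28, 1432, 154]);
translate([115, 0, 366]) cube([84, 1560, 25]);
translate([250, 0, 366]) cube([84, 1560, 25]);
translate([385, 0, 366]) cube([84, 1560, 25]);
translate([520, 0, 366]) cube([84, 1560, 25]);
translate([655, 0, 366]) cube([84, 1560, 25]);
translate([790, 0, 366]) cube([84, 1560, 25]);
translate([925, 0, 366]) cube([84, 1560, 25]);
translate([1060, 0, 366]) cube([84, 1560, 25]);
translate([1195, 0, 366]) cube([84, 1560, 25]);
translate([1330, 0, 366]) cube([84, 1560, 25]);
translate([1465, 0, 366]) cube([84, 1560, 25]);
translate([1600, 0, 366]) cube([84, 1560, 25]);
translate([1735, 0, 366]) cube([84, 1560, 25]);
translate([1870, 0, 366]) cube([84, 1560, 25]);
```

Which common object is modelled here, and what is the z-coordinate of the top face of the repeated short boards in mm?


A bed frame. The slat-top height is 391 mm.

Four posts, four rails, and a row of slats — a bed frame. Slats sit on the rails at z = 212 + 154 = 366; with slat thickness 25, the top is 391 mm.


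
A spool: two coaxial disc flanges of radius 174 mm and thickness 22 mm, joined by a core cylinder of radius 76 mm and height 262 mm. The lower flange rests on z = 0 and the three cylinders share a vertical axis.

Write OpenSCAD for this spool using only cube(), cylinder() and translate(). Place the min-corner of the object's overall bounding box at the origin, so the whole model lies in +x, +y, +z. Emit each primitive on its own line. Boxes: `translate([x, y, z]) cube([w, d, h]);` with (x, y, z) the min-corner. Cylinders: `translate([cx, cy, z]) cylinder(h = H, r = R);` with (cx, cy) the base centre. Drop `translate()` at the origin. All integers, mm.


translate([174, 174, 0]) cylinder(h = 22, r = 174);
translate([174, 174, 22]) cylinder(h = 262, r = 76);
translate([174, 174, 284]) cylinder(h = 22, r = 174);


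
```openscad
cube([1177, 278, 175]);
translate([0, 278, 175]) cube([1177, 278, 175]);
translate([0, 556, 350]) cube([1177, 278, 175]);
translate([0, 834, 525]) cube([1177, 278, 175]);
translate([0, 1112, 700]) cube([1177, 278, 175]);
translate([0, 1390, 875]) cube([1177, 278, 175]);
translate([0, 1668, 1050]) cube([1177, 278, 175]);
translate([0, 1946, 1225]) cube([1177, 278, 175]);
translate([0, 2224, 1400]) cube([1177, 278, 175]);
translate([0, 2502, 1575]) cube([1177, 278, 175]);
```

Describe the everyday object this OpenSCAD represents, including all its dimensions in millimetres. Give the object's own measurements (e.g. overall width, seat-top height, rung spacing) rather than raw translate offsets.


A straight staircase of 10 solid steps. Each step is 1177 mm wide (x), 278 mm deep (y, the going) and 175 mm tall (the rise). The first step rests on the floor; each subsequent step sits one going further in +y and one rise higher in +z, directly behind and above the previous step with no overlap.


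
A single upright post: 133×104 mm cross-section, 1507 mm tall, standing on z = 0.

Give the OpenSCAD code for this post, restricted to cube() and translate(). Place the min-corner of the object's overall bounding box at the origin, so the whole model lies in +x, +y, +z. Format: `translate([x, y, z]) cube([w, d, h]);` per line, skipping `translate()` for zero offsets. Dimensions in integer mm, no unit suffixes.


cube([133, 104, 1507]);


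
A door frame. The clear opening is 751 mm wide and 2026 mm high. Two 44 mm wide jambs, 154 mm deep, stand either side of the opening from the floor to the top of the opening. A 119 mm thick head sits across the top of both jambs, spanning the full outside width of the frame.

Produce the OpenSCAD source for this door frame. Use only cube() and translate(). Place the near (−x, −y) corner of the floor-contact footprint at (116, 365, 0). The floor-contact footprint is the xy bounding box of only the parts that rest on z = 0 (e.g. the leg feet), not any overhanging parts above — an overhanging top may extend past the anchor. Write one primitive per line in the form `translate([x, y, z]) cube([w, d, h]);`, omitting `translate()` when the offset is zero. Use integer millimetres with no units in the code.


translate([116, 365, 0]) cube([44, 154, 2026]);
translate([911, 365, 0]) cube([44, 154, 2026]);
translate([116, 365, 2026]) cube([839, 154, 119]);


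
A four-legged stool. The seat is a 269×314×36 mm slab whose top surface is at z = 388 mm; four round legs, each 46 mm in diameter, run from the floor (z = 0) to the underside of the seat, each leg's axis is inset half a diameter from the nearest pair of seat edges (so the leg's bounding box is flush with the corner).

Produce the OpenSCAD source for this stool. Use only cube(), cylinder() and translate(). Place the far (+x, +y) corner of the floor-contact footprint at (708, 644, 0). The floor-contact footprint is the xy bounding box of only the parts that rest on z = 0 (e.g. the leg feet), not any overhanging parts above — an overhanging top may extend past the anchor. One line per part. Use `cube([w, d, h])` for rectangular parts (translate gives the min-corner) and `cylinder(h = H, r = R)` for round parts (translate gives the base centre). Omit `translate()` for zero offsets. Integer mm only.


// leg_h = 388 - 36 = 352
translate([439, 330, 352]) cube([269, 314, 36]);
translate([462, 353, 0]) cylinder(h = 352, r = 23);
translate([685, 353, 0]) cylinder(h = 352, r = 23);
translate([462, 621, 0]) cylinder(h = 352, r = 23);
translate([685, 621, 0]) cylinder(h = 352, r = 23);


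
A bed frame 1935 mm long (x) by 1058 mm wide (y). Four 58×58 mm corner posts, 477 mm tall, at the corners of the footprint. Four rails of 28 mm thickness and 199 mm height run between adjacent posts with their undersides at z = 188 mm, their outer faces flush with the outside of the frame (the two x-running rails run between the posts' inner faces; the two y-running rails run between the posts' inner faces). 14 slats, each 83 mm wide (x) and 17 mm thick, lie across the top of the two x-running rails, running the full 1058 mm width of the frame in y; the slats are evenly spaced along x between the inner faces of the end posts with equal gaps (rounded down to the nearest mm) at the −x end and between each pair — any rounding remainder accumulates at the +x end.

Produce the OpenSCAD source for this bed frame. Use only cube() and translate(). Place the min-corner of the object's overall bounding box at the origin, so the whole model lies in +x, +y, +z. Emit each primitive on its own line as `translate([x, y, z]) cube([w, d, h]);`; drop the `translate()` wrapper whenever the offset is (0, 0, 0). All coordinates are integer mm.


// slat z = rail_z + rail_h = 188 + 199 = 387
// slat gap = ⌊(1819 − 14·83) / 15⌋ = 43
cube([58, 58, 477]);
translate([0, 1000, 0]) cube([58, 58, 477]);
translate([1877, 0, 0]) cube([58, 58, 477]);
translate([1877, 1000, 0]) cube([58, 58, 477]);
translate([58, 0, 188]) cube([1819, 28, 199]);
translate([58, 1030, 188]) cube([1819, 28, 199]);
translate([0, 58, 188]) cube([28, 942, 199]);
translate([1907, 58, 188]) cube([28, 942, 199]);
translate([101, 0, 387]) cube([83, 1058, 17]);
translate([227, 0, 387]) cube([83, 1058, 17]);
translate([353, 0, 387]) cube([83, 1058, 17]);
translate([479, 0, 387]) cube([83, 1058, 17]);
translate([605, 0, 387]) cube([83, 1058, 17]);
translate([731, 0, 387]) cube([83, 1058, 17]);
translate([857, 0, 387]) cube([83, 1058, 17]);
translate([983, 0, 387]) cube([83, 1058, 17]);
translate([1109, 0, 387]) cube([83, 1058, 17]);
translate([1235, 0, 387]) cube([83, 1058, 17]);
translate([1361, 0, 387]) cube([83, 1058, 17]);
translate([1487, 0, 387]) cube([83, 1058, 17]);
translate([1613, 0, 387]) cube([83, 1058, 17]);
translate([1739, 0, 387]) cube([83, 1058, 17]);


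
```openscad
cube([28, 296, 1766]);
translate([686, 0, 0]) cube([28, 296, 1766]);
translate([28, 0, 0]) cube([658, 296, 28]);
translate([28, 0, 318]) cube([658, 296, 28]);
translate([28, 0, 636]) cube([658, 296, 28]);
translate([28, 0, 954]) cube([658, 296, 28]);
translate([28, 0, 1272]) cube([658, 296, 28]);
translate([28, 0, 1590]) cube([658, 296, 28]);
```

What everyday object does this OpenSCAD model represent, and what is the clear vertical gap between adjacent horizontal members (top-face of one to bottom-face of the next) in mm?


A bookshelf. The clear shelf gap is 290 mm.

Two tall side panels with 6 horizontal boards between them — a bookshelf. The first two shelf undersides are at z = 0 and z = 318; with shelf thickness 28, the clear gap is 318 − 0 − 28 = 290 mm.


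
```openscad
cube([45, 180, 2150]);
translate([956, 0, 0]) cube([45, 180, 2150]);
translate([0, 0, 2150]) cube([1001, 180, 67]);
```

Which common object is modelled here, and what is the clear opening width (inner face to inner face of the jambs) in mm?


A door frame. The clear opening width is 911 mm.

Two 2150 mm tall posts with a header on top — a door frame. The left jamb is 45 mm wide at x = 0; the right jamb starts at x = 956. The clear opening is 956 − 45 = 911 mm.


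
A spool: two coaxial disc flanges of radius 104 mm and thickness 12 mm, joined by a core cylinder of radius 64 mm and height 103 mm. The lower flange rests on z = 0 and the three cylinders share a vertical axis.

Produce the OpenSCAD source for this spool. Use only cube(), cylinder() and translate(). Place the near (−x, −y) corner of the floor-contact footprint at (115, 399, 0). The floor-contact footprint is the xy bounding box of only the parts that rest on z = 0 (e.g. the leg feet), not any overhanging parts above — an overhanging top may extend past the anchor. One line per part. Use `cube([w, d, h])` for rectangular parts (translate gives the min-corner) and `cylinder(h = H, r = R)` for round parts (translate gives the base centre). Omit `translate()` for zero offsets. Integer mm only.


translate([219, 503, 0]) cylinder(h = 12, r = 104);
translate([219, 503, 12]) cylinder(h = 103, r = 64);
translate([219, 503, 115]) cylinder(h = 12, r = 104);


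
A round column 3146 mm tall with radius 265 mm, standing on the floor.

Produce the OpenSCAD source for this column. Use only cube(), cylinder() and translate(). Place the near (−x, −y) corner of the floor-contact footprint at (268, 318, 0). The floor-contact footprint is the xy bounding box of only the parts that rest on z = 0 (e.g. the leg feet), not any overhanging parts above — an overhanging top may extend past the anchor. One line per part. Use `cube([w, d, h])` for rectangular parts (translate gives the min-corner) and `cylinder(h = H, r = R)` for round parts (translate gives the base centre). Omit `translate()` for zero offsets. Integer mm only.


translate([533, 583, 0]) cylinder(h = 3146, r = 265);


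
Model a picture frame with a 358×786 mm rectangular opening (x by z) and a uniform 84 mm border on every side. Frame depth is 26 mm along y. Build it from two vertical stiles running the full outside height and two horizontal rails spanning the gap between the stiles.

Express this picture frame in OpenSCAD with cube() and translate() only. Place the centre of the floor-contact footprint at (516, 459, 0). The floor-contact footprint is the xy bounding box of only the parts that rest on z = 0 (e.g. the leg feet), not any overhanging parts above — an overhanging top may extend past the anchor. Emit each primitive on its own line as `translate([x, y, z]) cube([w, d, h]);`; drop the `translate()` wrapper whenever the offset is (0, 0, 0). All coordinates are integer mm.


translate([253, 446, 0]) cube([84, 26, 954]);
translate([695, 446, 0]) cube([84, 26, 954]);
translate([337, 446, 0]) cube([358, 26, 84]);
translate([337, 446, 870]) cube([358, 26, 84]);


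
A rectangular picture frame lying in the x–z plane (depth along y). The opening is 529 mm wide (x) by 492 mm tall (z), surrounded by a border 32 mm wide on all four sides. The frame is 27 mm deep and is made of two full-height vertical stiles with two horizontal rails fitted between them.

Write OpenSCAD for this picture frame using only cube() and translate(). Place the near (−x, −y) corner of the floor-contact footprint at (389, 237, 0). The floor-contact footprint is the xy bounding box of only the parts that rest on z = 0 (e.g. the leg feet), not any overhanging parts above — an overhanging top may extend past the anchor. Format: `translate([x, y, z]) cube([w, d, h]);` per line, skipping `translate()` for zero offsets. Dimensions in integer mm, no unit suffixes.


translate([389, 237, 0]) cube([32, 27, 556]);
translate([950, 237, 0]) cube([32, 27, 556]);
translate([421, 237, 0]) cube([529, 27, 32]);
translate([421, 237, 524]) cube([529, 27, 32]);


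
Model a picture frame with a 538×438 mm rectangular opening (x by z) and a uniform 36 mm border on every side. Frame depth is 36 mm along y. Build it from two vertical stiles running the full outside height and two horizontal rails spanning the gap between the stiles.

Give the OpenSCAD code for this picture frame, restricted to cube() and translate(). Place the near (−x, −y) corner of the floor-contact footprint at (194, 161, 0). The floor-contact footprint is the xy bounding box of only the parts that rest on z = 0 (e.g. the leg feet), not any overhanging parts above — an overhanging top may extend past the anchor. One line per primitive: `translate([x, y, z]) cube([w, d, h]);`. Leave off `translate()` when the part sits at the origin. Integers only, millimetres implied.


translate([194, 161, 0]) cube([36, 36, 510]);
translate([768, 161, 0]) cube([36, 36, 510]);
translate([230, 161, 0]) cube([538, 36, 36]);
translate([230, 161, 474]) cube([538, 36, 36]);


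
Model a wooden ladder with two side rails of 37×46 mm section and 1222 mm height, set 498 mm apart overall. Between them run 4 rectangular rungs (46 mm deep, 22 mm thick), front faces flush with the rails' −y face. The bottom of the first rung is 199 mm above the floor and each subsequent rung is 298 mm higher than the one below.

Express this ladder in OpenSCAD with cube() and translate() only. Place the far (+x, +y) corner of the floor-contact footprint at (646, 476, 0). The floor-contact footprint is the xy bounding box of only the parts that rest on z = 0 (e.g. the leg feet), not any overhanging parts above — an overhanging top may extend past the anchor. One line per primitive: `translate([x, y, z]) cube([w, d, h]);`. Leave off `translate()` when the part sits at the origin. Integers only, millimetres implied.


translate([148, 430, 0]) cube([37, 46, 1222]);
translate([609, 430, 0]) cube([37, 46, 1222]);
translate([185, 430, 199]) cube([424, 46, 22]);
translate([185, 430, 497]) cube([424, 46, 22]);
translate([185, 430, 795]) cube([424, 46, 22]);
translate([185, 430, 1093]) cube([424, 46, 22]);


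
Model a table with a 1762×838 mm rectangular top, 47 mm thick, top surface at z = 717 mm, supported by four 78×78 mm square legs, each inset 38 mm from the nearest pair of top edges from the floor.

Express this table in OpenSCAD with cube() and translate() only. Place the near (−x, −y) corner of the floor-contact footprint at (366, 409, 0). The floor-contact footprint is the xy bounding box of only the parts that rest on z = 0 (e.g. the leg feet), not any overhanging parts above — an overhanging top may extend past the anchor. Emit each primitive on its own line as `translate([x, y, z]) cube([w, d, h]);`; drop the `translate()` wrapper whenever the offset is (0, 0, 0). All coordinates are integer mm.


translate([328, 371, 670]) cube([1762, 838, 47]);
translate([366, 409, 0]) cube([78, 78, 670]);
translate([1974, 409, 0]) cube([78, 78, 670]);
translate([366, 1093, 0]) cube([78, 78, 670]);
translate([1974, 1093, 0]) cube([78, 78, 670]);


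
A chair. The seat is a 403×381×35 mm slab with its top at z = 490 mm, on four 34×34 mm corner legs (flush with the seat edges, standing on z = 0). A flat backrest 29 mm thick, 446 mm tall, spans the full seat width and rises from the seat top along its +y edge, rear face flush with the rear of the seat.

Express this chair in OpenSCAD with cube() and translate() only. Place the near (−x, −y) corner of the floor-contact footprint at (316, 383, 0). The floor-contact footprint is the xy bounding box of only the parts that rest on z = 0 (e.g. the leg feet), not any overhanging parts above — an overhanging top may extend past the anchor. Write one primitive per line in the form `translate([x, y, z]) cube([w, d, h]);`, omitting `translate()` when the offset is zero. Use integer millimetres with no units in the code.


translate([316, 383, 455]) cube([403, 381, 35]);
translate([316, 383, 0]) cube([34, 34, 455]);
translate([685, 383, 0]) cube([34, 34, 455]);
translate([316, 730, 0]) cube([34, 34, 455]);
translate([685, 730, 0]) cube([34, 34, 455]);
translate([316, 735, 490]) cube([403, 29, 446]);


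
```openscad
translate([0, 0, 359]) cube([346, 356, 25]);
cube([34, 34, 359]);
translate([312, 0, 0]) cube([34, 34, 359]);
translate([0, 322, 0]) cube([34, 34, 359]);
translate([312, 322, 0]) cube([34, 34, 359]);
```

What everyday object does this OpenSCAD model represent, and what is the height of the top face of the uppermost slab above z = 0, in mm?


A stool. The seat height is 384 mm.

A 346×356×25 slab at z = 359 on four corner posts — a stool. The seat top is 359 + 25 = 384 mm.


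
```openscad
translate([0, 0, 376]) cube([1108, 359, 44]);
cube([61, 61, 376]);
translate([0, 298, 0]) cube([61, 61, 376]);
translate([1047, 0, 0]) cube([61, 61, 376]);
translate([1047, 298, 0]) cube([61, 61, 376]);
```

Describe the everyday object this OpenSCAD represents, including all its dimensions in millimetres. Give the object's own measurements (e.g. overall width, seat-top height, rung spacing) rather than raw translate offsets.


A long wooden bench with a 1108 mm (x) × 359 mm (y) seat, 44 mm thick, its top surface 420 mm above the floor. Four 61 mm square legs at the seat corners, flush with the edges, run from z = 0 to the seat underside.


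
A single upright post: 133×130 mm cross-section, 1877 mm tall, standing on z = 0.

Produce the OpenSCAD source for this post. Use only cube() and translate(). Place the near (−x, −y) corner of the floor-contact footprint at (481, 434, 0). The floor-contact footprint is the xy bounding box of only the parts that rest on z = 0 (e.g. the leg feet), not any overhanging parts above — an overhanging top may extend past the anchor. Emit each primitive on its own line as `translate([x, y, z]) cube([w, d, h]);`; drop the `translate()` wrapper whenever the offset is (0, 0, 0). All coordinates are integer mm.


translate([481, 434, 0]) cube([133, 130, 1877]);


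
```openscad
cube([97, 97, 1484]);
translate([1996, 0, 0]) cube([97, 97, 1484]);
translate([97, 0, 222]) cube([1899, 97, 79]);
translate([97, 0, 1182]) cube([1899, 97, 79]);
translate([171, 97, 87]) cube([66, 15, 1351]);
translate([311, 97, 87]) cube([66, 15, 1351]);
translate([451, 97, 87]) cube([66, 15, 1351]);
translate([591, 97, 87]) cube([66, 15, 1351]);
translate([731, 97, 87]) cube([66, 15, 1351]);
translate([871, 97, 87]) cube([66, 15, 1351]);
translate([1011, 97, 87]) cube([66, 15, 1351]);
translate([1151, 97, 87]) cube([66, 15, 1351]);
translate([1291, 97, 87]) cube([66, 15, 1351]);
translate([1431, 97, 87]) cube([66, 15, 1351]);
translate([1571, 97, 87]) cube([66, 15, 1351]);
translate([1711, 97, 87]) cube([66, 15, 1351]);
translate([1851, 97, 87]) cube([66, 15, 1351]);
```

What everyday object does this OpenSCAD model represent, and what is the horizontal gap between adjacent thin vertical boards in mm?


A fence section. The picket gap is 74 mm.

Two posts, two rails, 13 pickets — a fence section. Span 1899 mm holds 13 pickets of 66 mm with 14 equal gaps: ⌊(1899 − 13·66) / 14⌋ = 74 mm.


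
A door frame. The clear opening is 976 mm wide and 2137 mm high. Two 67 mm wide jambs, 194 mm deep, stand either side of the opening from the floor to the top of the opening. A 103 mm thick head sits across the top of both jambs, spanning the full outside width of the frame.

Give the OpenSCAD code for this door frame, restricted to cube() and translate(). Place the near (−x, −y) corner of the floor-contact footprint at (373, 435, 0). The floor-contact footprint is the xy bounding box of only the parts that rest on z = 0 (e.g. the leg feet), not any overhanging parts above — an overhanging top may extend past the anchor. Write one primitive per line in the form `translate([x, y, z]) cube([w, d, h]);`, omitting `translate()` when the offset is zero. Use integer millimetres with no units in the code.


translate([373, 435, 0]) cube([67, 194, 2137]);
translate([1416, 435, 0]) cube([67, 194, 2137]);
translate([373, 435, 2137]) cube([1110, 194, 103]);


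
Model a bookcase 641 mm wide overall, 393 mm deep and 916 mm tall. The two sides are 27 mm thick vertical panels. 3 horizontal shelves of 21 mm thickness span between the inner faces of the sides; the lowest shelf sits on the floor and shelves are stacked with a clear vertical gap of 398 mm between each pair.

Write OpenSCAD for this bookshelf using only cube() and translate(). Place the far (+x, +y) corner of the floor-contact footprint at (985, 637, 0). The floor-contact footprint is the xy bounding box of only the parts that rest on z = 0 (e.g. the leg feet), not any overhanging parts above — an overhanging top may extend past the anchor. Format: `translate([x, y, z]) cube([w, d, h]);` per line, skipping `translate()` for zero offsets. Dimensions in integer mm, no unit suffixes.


translate([344, 244, 0]) cube([27, 393, 916]);
translate([958, 244, 0]) cube([27, 393, 916]);
translate([371, 244, 0]) cube([587, 393, 21]);
translate([371, 244, 419]) cube([587, 393, 21]);
translate([371, 244, 838]) cube([587, 393, 21]);


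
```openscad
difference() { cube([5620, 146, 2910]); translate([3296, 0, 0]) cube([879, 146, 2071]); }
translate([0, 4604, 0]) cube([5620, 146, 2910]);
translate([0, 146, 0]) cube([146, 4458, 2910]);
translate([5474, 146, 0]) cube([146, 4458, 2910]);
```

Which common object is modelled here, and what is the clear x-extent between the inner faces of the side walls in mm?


A single room. The interior width is 5328 mm.

Four walls enclosing a rectangle with a door in the front wall — a room. Outside width 5620 minus two 146 mm walls gives 5328 mm.


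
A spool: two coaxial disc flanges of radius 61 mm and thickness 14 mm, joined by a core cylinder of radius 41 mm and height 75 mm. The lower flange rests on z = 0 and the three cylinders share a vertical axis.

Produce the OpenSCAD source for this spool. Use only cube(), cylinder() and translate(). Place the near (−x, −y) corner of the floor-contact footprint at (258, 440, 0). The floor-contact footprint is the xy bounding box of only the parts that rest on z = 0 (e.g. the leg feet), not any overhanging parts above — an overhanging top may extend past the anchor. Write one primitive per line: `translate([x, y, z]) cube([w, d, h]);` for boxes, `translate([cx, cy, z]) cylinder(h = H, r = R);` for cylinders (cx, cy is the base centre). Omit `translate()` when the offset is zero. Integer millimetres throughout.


translate([319, 501, 0]) cylinder(h = 14, r = 61);
translate([319, 501, 14]) cylinder(h = 75, r = 41);
translate([319, 501, 89]) cylinder(h = 14, r = 61);


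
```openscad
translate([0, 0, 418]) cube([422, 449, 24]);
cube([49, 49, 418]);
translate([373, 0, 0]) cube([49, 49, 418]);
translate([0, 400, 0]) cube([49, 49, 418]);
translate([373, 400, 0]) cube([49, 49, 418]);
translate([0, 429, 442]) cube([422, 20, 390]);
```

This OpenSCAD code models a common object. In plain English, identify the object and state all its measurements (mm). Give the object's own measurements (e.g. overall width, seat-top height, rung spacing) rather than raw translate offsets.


A chair. The seat is a 422×449×24 mm slab with its top at z = 442 mm, on four 49×49 mm corner legs (flush with the seat edges, standing on z = 0). A flat backrest 20 mm thick, 390 mm tall, spans the full seat width and rises from the seat top along its +y edge, rear face flush with the rear of the seat.


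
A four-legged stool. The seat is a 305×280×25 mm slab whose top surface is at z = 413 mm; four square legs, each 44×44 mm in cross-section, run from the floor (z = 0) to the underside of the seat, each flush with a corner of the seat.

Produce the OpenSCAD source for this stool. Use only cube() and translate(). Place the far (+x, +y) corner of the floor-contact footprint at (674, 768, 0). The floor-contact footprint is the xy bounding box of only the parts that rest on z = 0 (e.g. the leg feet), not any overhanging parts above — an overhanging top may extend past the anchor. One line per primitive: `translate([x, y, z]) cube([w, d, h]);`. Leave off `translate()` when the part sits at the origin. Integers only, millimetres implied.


translate([369, 488, 388]) cube([305, 280, 25]);
translate([369, 488, 0]) cube([44, 44, 388]);
translate([630, 488, 0]) cube([44, 44, 388]);
translate([369, 724, 0]) cube([44, 44, 388]);
translate([630, 724, 0]) cube([44, 44, 388]);


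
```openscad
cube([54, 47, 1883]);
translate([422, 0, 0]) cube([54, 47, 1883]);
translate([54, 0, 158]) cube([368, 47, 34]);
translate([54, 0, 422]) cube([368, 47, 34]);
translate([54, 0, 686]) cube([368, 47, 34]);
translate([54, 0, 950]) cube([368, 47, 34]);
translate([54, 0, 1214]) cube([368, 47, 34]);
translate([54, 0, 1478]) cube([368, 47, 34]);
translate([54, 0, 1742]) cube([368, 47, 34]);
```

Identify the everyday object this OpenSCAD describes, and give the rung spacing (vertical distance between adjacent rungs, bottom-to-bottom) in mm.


A ladder. The rung spacing is 264 mm.

Two tall 54×47 posts with 7 short bars between them — a ladder. Adjacent rungs sit at z = 158 and z = 422, so the spacing is 422 − 158 = 264 mm.


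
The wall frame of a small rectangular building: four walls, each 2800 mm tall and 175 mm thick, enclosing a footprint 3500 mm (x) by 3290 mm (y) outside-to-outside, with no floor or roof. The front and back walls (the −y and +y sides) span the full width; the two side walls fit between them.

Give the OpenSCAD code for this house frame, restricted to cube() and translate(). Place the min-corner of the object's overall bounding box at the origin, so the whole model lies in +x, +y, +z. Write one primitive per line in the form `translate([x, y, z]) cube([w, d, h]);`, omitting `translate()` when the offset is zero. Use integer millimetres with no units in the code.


cube([3500, 175, 2800]);
translate([0, 3115, 0]) cube([3500, 175, 2800]);
translate([0, 175, 0]) cube([175, 2940, 2800]);
translate([3325, 175, 0]) cube([175, 2940, 2800]);


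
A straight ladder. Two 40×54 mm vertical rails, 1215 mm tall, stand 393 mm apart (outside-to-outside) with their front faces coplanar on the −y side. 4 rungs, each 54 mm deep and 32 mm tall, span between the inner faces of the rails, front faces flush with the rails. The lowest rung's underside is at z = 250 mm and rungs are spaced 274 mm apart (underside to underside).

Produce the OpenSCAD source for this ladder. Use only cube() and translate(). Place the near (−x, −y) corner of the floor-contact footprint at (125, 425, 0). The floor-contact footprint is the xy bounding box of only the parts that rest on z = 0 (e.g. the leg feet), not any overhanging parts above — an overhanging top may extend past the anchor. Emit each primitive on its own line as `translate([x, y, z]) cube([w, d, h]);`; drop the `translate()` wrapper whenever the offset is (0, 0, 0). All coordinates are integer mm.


translate([125, 425, 0]) cube([40, 54, 1215]);
translate([478, 425, 0]) cube([40, 54, 1215]);
translate([165, 425, 250]) cube([313, 54, 32]);
translate([165, 425, 524]) cube([313, 54, 32]);
translate([165, 425, 798]) cube([313, 54, 32]);
translate([165, 425, 1072]) cube([313, 54, 32]);


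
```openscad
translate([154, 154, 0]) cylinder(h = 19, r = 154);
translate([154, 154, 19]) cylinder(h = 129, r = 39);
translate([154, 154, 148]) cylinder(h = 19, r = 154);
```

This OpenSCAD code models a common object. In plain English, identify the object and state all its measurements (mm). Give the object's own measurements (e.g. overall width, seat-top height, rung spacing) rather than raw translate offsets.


A spool: two coaxial disc flanges of radius 154 mm and thickness 19 mm, joined by a core cylinder of radius 39 mm and height 129 mm. The lower flange rests on z = 0 and the three cylinders share a vertical axis.


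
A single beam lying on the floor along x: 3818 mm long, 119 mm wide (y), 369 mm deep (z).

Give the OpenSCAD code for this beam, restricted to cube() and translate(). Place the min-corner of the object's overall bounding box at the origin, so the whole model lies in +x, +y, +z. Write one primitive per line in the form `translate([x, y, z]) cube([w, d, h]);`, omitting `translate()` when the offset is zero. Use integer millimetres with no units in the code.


cube([3818, 119, 369]);


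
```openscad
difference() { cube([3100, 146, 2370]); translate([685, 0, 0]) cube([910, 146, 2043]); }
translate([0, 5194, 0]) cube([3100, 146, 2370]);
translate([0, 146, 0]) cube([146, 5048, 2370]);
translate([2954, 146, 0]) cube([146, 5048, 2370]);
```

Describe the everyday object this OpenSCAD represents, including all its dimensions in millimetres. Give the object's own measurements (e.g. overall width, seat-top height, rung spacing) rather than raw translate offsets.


A single room: four walls, each 2370 mm tall and 146 mm thick, enclosing an outside footprint 3100×5340 mm (x × y), no floor or roof. The front and back walls (−y and +y sides) run the full x-width; the side walls fit between their inner faces. A door opening 910 mm wide and 2043 mm tall is cut through the front wall from the floor up, its −x edge 685 mm from the wall's −x end.


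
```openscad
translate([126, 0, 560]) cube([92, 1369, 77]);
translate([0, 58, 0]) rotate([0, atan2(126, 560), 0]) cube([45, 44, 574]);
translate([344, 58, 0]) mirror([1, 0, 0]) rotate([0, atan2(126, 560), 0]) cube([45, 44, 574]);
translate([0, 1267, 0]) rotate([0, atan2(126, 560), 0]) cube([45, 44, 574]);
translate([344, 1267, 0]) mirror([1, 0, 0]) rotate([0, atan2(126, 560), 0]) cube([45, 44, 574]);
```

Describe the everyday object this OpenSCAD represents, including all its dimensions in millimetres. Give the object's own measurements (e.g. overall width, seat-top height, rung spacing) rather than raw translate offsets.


A sawhorse. A 92×1369×77 mm beam (x, y, z) sits on two A-frame leg pairs. Each pair is two raked legs of 45×44 mm section (44 mm along y) splaying symmetrically in x. Each leg rises 560 mm vertically over 126 mm of horizontal reach and is 574 mm long along its own axis. Every leg's outer bottom edge rests on the floor and its outer top edge meets a bottom edge of the beam — the left legs (tilting toward +x) meet the beam's −x bottom edge, the right legs (their mirror images, tilting toward −x) meet its +x bottom edge — so the leg tops tuck under the beam, the beam's underside is 560 mm above the floor, and the feet are 344 mm apart outside-to-outside with the beam centred between them. The two leg pairs are set in 58 mm from either end of the beam.


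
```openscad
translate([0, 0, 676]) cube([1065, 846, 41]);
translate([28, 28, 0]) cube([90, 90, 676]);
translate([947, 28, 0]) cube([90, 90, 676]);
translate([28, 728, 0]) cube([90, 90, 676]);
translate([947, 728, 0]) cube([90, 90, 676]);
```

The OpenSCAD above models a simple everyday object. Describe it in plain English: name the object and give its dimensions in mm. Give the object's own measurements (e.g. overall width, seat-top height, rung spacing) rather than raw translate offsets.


A table: top 1065 mm (x) × 846 mm (y), 41 mm thick, upper face at z = 717 mm, on four 90×90 mm square legs, each inset 28 mm from the nearest pair of top edges from z = 0 to the bottom of the top.


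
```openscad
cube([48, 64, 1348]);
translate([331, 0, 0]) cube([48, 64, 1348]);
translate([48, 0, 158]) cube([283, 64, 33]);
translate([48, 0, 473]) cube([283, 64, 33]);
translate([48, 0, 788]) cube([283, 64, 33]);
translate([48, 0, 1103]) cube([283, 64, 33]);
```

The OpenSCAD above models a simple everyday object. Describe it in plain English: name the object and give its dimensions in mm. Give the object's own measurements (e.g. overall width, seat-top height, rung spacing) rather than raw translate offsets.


A straight ladder. Two 48×64 mm vertical rails, 1348 mm tall, stand 379 mm apart (outside-to-outside) with their front faces coplanar on the −y side. 4 rungs, each 64 mm deep and 33 mm tall, span between the inner faces of the rails, front faces flush with the rails. The lowest rung's underside is at z = 158 mm and rungs are spaced 315 mm apart (underside to underside).


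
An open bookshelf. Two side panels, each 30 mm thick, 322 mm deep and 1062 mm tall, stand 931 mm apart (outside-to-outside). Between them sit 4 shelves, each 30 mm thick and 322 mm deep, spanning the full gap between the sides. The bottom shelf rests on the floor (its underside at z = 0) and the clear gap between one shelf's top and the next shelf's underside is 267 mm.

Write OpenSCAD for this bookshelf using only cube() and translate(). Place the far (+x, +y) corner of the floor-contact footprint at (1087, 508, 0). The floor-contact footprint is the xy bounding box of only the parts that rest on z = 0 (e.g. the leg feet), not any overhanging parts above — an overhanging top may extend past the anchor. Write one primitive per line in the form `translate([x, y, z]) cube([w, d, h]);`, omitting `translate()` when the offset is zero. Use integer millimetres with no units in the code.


translate([156, 186, 0]) cube([30, 322, 1062]);
translate([1057, 186, 0]) cube([30, 322, 1062]);
translate([186, 186, 0]) cube([871, 322, 30]);
translate([186, 186, 297]) cube([871, 322, 30]);
translate([186, 186, 594]) cube([871, 322, 30]);
translate([186, 186, 891]) cube([871, 322, 30]);


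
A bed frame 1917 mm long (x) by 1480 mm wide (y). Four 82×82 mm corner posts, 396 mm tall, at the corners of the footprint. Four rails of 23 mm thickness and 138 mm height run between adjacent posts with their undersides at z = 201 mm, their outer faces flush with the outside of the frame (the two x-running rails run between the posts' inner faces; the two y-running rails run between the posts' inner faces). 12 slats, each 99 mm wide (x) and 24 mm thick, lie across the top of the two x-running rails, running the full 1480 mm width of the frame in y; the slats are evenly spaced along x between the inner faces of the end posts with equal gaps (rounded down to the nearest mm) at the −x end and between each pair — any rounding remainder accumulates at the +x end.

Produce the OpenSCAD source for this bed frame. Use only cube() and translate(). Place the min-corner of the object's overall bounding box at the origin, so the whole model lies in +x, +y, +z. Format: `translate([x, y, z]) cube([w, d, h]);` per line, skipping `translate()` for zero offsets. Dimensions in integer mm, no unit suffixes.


// slat z = rail_z + rail_h = 201 + 138 = 339
// slat gap = ⌊(1753 − 12·99) / 13⌋ = 43
cube([82, 82, 396]);
translate([0, 1398, 0]) cube([82, 82, 396]);
translate([1835, 0, 0]) cube([82, 82, 396]);
translate([1835, 1398, 0]) cube([82, 82, 396]);
translate([82, 0, 201]) cube([1753, 23, 138]);
translate([82, 1457, 201]) cube([1753, 23, 138]);
translate([0, 82, 201]) cube([23, 1316, 138]);
translate([1894, 82, 201]) cube([23, 1316, 138]);
translate([125, 0, 339]) cube([99, 1480, 24]);
translate([267, 0, 339]) cube([99, 1480, 24]);
translate([409, 0, 339]) cube([99, 1480, 24]);
translate([551, 0, 339]) cube([99, 1480, 24]);
translate([693, 0, 339]) cube([99, 1480, 24]);
translate([835, 0, 339]) cube([99, 1480, 24]);
translate([977, 0, 339]) cube([99, 1480, 24]);
translate([1119, 0, 339]) cube([99, 1480, 24]);
translate([1261, 0, 339]) cube([99, 1480, 24]);
translate([1403, 0, 339]) cube([99, 1480, 24]);
translate([1545, 0, 339]) cube([99, 1480, 24]);
translate([1687, 0, 339]) cube([99, 1480, 24]);


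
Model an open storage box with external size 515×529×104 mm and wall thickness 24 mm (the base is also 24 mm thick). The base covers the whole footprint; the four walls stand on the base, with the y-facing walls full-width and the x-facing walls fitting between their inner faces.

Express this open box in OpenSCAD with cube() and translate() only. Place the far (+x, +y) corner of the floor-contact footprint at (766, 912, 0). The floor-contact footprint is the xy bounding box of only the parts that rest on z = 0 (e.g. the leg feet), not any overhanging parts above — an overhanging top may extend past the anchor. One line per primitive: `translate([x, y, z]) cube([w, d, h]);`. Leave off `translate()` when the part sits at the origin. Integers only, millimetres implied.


translate([251, 383, 0]) cube([515, 529, 24]);
translate([251, 383, 24]) cube([515, 24, 80]);
translate([251, 888, 24]) cube([515, 24, 80]);
translate([251, 407, 24]) cube([24, 481, 80]);
translate([742, 407, 24]) cube([24, 481, 80]);
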